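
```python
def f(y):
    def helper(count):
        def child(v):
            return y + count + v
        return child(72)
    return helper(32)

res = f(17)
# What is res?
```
121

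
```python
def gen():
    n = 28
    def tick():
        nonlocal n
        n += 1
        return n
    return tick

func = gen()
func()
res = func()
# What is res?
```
30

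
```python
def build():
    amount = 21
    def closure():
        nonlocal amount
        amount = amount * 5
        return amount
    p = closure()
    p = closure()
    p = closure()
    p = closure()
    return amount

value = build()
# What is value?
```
13125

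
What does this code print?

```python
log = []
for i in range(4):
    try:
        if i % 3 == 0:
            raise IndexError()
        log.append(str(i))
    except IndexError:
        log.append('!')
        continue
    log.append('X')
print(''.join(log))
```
!1X2X!

continue in except skips rest of loop body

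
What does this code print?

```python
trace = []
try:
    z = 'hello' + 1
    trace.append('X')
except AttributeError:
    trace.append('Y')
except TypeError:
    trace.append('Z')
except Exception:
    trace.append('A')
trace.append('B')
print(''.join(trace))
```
ZB

TypeError matches before generic Exception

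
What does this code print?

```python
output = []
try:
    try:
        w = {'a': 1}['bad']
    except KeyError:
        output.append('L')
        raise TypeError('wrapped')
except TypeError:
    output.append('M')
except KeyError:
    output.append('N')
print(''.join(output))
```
LM

New TypeError raised, caught by outer TypeError handler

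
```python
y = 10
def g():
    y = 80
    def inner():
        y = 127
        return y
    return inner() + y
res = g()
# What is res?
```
207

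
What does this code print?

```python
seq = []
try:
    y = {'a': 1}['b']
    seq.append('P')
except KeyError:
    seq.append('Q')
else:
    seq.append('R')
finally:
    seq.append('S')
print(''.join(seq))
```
QS

Exception: except runs, else skipped, finally runs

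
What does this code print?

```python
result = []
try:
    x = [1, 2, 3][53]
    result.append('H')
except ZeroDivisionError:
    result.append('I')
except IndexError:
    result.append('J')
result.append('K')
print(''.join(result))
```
JK

IndexError is caught by its specific handler, not ZeroDivisionError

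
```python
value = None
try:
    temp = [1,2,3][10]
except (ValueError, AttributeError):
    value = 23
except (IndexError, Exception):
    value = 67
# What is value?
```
67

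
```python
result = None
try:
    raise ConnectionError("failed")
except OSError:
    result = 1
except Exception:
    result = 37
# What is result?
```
1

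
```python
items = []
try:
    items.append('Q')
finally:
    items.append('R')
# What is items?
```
['Q', 'R']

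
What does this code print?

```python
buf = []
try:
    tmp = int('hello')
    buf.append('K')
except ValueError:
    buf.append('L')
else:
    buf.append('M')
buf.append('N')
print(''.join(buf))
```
LN

else block skipped when exception is caught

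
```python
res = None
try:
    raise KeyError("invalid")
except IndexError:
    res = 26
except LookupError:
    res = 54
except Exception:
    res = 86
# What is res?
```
54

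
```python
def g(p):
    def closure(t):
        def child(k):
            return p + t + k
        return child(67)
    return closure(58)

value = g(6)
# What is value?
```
131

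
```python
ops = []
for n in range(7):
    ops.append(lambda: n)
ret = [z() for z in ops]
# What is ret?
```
[6, 6, 6, 6, 6, 6, 6]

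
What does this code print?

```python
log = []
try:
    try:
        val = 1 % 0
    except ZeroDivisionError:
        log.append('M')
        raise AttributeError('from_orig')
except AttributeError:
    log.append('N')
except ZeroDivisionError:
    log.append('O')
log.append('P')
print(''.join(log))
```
MNP

AttributeError raised and caught, original ZeroDivisionError not re-raised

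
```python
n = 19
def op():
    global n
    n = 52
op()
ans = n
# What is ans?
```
52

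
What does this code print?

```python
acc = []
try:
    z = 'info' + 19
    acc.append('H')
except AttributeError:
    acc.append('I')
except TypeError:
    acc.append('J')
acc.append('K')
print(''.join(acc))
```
JK

TypeError is caught by its specific handler, not AttributeError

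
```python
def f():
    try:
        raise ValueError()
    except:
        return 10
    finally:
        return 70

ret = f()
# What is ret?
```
70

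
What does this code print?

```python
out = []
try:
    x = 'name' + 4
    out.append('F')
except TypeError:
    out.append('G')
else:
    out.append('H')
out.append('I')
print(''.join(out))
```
GI

else block skipped when exception is caught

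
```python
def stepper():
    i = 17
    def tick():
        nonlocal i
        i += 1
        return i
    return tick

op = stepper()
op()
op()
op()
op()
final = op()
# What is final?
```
22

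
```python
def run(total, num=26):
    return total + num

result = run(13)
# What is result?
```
39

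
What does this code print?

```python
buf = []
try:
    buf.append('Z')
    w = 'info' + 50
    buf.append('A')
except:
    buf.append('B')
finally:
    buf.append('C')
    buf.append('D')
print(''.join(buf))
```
ZBCD

Code before exception runs, then except, then all of finally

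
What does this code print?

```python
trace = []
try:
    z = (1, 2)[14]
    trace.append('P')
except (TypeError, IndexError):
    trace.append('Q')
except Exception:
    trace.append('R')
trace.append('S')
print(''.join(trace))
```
QS

IndexError matches tuple containing it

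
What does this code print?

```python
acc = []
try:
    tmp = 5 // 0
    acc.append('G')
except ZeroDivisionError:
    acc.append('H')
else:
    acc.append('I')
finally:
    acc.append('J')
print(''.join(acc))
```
HJ

Exception: except runs, else skipped, finally runs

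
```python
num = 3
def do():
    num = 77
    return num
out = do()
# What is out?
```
77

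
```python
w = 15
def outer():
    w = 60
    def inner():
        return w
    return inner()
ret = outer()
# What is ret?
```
60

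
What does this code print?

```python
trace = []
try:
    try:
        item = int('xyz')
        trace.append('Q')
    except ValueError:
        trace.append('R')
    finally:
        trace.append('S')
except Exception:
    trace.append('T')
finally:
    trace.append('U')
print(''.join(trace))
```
RSU

Both finally blocks run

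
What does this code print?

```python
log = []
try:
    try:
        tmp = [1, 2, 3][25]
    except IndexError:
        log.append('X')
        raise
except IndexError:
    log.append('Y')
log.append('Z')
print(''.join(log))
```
XYZ

raise without argument re-raises current exception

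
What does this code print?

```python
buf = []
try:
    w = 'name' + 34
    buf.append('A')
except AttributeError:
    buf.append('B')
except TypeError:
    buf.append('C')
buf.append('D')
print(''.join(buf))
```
CD

TypeError is caught by its specific handler, not AttributeError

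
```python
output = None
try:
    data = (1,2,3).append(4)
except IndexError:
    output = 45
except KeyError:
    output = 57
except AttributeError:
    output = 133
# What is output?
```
133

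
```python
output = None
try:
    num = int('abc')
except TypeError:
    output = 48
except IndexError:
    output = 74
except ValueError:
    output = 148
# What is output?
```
148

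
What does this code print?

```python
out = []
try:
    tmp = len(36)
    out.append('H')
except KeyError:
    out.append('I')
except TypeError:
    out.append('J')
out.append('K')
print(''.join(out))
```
JK

TypeError is caught by its specific handler, not KeyError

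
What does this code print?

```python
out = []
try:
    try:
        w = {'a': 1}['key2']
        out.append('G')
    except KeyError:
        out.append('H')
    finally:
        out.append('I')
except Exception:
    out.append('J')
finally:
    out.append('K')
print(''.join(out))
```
HIK

Both finally blocks run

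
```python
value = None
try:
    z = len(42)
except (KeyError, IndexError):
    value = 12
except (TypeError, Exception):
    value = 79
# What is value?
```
79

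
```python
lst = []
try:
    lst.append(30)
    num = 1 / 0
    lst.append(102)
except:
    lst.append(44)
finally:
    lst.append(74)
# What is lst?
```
[30, 44, 74]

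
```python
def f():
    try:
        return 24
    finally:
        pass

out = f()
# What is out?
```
24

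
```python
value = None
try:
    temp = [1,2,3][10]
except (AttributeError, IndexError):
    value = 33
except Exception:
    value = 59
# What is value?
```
33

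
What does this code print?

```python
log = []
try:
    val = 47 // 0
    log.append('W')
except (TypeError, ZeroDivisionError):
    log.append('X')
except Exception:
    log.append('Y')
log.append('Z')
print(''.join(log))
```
XZ

ZeroDivisionError matches tuple containing it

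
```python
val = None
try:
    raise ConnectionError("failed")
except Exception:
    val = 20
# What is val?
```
20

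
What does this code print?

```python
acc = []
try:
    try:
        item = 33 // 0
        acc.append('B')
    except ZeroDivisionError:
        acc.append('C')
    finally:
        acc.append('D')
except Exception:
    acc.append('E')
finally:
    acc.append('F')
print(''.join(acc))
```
CDF

Both finally blocks run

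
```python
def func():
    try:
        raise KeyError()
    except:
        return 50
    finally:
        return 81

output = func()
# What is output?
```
81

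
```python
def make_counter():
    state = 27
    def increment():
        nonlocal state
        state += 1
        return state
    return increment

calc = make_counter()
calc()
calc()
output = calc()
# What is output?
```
30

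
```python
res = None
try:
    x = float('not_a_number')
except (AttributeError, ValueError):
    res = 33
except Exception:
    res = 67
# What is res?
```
33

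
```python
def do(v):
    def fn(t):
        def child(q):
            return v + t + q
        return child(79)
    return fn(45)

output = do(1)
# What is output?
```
125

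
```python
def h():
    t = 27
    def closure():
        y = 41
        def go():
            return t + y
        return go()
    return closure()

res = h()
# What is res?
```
68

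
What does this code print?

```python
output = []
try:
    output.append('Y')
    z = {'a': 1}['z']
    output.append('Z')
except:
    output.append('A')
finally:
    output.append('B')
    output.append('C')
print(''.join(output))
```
YABC

Code before exception runs, then except, then all of finally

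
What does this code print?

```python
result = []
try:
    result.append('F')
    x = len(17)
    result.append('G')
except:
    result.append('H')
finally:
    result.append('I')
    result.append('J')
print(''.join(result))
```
FHIJ

Code before exception runs, then except, then all of finally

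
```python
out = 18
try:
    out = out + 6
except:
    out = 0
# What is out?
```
24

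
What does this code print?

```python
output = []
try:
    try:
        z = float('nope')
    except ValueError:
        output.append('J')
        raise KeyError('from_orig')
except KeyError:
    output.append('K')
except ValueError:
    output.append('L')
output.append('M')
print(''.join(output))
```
JKM

KeyError raised and caught, original ValueError not re-raised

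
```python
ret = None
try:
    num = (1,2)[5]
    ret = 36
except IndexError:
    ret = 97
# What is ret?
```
97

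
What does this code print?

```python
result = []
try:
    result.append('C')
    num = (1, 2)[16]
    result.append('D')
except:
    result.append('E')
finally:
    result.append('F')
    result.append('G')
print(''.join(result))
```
CEFG

Code before exception runs, then except, then all of finally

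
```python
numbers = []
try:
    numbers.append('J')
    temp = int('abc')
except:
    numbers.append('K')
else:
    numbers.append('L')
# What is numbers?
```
['J', 'K']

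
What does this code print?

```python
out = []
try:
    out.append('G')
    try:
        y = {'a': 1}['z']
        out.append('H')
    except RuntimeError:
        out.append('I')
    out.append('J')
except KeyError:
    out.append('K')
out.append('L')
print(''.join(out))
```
GKL

Inner handler doesn't match, propagates to outer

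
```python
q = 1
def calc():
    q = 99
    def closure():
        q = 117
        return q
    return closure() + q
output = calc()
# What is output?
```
216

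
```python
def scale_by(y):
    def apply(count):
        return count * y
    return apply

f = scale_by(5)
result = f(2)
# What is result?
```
10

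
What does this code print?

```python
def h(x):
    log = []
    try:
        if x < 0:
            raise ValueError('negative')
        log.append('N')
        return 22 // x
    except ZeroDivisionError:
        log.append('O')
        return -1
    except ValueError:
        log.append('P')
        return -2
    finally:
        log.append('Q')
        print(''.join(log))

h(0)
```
NOQ

x=0 causes ZeroDivisionError, caught, finally prints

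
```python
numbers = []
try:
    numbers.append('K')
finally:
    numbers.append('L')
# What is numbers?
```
['K', 'L']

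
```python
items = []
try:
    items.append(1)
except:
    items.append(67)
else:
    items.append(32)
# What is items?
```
[1, 32]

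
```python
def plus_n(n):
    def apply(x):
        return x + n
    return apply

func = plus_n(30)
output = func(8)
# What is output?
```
38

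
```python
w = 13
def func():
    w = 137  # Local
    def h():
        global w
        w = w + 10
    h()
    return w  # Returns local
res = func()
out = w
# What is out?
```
23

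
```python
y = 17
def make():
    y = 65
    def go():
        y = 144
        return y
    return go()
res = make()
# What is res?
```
144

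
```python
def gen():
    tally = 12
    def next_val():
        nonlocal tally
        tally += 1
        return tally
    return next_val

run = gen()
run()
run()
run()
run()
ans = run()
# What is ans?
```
17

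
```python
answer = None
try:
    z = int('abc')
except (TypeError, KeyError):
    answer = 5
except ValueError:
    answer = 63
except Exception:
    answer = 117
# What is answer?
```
63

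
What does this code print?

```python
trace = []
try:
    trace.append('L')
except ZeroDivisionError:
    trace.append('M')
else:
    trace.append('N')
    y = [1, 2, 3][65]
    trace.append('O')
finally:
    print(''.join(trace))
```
LN

Try succeeds, else appends 'N', IndexError in else is uncaught, finally prints before exception propagates ('O' never appended)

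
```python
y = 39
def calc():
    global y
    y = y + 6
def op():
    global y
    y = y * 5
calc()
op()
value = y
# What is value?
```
225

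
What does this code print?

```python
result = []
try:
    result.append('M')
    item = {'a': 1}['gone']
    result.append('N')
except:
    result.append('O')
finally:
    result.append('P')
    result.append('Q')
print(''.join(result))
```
MOPQ

Code before exception runs, then except, then all of finally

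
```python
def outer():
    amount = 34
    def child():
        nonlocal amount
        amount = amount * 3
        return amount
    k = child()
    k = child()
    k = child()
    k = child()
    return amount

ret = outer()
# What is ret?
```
2754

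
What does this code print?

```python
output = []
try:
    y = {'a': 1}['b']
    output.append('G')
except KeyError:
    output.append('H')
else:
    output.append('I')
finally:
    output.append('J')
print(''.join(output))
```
HJ

Exception: except runs, else skipped, finally runs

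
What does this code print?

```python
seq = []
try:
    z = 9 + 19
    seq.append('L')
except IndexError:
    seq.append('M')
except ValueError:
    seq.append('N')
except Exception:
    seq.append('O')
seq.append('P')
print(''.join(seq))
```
LP

No exception, try block completes normally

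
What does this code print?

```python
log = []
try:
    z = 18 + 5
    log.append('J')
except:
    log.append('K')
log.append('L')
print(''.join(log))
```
JL

No exception, try block completes normally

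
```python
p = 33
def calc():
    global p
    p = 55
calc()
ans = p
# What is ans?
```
55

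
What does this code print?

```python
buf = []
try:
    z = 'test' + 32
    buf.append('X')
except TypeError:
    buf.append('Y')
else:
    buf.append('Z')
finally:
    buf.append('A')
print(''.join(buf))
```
YA

Exception: except runs, else skipped, finally runs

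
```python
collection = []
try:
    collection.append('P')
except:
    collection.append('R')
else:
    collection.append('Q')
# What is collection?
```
['P', 'Q']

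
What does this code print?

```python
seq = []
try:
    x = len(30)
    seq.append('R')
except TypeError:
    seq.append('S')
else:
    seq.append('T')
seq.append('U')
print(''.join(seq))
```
SU

else block skipped when exception is caught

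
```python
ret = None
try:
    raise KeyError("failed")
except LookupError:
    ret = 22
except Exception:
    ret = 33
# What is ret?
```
22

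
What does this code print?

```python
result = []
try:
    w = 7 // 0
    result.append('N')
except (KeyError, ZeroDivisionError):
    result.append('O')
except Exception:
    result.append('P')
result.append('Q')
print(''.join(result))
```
OQ

ZeroDivisionError matches tuple containing it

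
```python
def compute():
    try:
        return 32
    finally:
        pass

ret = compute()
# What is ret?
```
32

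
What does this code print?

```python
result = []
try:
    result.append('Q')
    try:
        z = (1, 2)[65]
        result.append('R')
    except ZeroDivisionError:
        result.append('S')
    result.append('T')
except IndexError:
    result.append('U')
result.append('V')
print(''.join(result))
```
QUV

Inner handler doesn't match, propagates to outer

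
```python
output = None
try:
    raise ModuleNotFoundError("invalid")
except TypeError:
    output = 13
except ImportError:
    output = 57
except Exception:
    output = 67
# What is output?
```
57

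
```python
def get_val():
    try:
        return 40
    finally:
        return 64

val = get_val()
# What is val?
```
64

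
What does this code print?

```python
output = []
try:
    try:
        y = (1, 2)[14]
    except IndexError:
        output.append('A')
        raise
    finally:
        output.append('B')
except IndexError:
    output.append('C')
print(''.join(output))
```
ABC

finally runs before re-raised exception propagates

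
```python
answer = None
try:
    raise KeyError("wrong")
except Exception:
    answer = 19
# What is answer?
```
19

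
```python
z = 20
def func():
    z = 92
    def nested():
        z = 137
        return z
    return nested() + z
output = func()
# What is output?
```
229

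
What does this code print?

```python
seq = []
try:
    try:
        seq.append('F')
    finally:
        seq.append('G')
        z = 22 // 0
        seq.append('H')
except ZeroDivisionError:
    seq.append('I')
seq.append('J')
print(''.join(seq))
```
FGIJ

Exception in inner finally caught by outer except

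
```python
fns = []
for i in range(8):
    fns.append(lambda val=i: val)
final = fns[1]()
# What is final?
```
1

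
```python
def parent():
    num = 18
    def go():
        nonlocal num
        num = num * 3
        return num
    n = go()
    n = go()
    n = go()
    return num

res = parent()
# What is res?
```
486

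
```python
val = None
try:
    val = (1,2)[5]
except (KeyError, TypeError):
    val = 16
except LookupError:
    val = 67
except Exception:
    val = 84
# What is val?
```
67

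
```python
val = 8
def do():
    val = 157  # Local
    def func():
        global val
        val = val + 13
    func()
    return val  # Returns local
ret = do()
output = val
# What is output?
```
21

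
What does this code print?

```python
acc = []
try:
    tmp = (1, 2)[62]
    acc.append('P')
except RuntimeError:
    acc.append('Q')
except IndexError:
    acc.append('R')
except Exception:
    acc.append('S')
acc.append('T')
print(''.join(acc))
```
RT

IndexError matches before generic Exception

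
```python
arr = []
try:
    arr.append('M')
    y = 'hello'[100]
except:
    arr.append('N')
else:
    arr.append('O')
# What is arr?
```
['M', 'N']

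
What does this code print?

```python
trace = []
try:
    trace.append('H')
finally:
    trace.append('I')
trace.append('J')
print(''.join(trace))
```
HIJ

try/finally without except, no exception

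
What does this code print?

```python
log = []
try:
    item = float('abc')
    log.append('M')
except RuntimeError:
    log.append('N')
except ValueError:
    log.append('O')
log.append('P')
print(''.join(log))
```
OP

ValueError is caught by its specific handler, not RuntimeError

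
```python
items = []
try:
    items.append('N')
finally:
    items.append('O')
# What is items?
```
['N', 'O']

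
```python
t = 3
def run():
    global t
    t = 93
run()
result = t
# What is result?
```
93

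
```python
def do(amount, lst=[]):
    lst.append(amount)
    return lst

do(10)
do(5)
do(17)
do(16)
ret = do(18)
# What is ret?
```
[10, 5, 17, 16, 18]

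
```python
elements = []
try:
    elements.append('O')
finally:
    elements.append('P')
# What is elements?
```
['O', 'P']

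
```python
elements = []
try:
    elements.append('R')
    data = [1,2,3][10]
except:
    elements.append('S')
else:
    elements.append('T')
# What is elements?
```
['R', 'S']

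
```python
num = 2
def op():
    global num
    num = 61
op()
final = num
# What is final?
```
61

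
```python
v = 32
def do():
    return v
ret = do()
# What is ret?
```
32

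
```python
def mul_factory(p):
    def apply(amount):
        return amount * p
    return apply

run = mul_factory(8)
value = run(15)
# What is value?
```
120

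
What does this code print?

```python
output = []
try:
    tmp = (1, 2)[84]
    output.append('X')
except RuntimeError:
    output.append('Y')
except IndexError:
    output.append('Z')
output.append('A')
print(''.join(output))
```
ZA

IndexError is caught by its specific handler, not RuntimeError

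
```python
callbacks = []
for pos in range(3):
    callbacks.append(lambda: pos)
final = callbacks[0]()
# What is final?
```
2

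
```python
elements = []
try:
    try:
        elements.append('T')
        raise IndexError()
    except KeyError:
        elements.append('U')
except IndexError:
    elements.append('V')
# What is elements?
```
['T', 'V']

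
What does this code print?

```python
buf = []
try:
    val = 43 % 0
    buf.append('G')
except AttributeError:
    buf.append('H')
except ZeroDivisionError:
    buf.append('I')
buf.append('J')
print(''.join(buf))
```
IJ

ZeroDivisionError is caught by its specific handler, not AttributeError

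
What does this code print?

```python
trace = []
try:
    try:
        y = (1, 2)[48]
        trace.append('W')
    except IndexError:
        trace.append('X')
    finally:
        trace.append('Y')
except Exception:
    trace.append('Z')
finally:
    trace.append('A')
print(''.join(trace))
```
XYA

Both finally blocks run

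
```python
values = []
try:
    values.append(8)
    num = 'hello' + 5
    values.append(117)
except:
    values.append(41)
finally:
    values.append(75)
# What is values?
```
[8, 41, 75]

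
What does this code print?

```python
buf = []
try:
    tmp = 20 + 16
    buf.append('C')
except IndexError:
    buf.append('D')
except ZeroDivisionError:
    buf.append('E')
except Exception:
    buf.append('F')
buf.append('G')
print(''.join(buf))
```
CG

No exception, try block completes normally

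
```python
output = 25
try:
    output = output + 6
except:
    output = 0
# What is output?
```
31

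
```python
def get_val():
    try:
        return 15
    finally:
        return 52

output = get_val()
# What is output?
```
52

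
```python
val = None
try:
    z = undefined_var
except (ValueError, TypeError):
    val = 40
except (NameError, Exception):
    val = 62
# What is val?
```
62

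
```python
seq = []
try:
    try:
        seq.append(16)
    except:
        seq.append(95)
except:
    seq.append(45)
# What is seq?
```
[16]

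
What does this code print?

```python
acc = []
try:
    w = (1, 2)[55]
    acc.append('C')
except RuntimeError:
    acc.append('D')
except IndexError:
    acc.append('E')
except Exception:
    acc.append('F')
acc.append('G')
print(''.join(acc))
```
EG

IndexError matches before generic Exception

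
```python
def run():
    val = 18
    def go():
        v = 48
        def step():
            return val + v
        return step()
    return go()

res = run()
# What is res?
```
66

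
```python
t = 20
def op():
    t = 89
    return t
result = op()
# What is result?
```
89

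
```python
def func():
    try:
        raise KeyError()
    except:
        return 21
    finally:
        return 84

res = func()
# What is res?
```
84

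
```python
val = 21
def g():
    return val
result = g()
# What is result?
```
21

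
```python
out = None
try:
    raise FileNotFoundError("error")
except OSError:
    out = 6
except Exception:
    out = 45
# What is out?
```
6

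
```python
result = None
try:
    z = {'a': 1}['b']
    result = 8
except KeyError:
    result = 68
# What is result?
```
68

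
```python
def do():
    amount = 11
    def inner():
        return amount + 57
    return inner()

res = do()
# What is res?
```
68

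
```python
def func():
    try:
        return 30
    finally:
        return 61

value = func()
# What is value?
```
61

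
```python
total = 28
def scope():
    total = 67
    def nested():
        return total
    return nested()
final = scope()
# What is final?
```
67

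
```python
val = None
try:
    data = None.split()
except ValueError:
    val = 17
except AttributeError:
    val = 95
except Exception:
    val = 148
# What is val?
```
95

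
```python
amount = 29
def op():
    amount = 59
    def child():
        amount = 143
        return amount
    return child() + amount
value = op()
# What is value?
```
202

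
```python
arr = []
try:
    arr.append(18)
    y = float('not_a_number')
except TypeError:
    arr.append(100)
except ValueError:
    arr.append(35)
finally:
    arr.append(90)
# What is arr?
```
[18, 35, 90]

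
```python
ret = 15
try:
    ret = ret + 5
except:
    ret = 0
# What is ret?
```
20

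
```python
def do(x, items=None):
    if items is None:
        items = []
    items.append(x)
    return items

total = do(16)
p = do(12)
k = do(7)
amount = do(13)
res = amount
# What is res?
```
[13]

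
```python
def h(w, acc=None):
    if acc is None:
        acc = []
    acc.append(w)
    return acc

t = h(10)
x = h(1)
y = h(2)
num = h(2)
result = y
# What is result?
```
[2]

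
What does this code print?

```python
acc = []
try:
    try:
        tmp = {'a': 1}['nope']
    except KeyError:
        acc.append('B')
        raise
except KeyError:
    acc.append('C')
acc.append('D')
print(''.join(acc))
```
BCD

raise without argument re-raises current exception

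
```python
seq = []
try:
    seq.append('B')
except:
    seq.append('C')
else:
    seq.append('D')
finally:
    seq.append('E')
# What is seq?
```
['B', 'D', 'E']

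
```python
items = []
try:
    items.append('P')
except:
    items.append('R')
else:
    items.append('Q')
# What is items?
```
['P', 'Q']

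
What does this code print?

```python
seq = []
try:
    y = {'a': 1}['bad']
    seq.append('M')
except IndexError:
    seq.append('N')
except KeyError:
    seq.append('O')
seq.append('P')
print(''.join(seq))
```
OP

KeyError is caught by its specific handler, not IndexError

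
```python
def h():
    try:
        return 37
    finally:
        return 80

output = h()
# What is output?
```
80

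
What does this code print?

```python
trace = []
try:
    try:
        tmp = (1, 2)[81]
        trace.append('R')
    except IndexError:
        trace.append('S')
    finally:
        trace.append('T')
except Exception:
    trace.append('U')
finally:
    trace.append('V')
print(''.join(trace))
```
STV

Both finally blocks run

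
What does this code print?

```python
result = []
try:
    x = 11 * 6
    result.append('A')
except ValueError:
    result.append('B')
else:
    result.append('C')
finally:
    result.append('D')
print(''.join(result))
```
ACD

else runs before finally when no exception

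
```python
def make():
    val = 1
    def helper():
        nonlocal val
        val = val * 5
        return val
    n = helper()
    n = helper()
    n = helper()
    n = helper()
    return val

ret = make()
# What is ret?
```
625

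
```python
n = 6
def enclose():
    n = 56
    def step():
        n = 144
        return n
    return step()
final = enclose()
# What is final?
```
144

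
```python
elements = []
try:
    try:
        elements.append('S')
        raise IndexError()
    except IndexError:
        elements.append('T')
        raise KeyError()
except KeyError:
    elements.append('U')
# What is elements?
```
['S', 'T', 'U']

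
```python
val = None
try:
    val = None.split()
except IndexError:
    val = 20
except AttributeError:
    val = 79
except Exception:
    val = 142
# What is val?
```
79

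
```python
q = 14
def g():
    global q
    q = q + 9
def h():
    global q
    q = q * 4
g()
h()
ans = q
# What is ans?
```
92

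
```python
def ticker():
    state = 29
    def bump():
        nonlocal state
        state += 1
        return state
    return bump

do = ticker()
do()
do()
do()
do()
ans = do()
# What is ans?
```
34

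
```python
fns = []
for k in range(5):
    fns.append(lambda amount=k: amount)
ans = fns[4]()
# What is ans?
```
4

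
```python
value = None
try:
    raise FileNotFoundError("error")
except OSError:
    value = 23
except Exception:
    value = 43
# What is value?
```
23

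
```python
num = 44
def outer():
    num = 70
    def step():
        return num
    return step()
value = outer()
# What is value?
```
70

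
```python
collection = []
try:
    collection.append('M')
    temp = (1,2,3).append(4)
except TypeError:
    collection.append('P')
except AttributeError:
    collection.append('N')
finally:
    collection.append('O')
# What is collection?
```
['M', 'N', 'O']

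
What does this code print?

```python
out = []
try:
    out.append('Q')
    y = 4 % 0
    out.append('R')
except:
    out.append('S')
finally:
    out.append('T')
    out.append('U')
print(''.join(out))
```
QSTU

Code before exception runs, then except, then all of finally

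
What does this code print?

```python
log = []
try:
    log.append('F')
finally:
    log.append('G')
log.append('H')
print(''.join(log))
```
FGH

try/finally without except, no exception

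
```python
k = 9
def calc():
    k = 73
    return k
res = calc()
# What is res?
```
73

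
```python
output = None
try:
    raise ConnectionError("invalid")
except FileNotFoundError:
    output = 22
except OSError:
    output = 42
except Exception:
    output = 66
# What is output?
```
42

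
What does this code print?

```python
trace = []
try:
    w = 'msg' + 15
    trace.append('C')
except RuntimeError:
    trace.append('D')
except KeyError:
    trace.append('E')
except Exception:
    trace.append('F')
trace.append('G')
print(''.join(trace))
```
FG

TypeError not specifically caught, falls to Exception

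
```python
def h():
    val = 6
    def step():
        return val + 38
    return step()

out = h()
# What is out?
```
44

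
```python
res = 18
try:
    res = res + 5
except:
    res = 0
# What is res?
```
23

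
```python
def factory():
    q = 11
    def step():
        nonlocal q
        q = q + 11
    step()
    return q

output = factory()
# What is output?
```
22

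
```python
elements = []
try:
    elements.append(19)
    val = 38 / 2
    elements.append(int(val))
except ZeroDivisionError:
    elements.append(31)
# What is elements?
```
[19, 19]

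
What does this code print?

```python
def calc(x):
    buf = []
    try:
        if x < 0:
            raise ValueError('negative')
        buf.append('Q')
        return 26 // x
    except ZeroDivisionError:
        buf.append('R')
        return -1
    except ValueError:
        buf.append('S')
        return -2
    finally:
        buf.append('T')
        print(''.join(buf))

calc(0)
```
QRT

x=0 causes ZeroDivisionError, caught, finally prints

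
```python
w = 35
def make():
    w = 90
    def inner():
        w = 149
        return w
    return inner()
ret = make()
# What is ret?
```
149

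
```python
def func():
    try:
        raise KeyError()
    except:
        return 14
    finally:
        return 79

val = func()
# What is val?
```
79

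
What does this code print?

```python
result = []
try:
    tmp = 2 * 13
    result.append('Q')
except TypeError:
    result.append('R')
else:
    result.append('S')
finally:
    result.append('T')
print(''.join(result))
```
QST

else runs before finally when no exception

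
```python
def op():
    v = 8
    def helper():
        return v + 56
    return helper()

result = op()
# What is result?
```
64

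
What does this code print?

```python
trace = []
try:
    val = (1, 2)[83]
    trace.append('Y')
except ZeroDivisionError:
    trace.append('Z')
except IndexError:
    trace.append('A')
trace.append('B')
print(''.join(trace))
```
AB

IndexError is caught by its specific handler, not ZeroDivisionError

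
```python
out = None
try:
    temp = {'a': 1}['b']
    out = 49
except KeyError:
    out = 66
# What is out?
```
66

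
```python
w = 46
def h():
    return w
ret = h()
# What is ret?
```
46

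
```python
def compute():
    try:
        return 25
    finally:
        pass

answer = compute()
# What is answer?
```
25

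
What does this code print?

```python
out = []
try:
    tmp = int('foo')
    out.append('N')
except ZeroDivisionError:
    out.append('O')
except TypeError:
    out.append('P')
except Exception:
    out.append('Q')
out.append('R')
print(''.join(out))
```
QR

ValueError not specifically caught, falls to Exception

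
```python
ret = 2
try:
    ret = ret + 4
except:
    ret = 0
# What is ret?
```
6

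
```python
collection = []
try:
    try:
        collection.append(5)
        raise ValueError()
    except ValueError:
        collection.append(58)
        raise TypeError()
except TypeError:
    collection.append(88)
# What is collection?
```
[5, 58, 88]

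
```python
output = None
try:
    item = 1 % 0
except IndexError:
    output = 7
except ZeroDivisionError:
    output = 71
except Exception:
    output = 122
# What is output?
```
71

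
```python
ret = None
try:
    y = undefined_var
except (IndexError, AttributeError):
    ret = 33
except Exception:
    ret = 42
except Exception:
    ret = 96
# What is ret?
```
42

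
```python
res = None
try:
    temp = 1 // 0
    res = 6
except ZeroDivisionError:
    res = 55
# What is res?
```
55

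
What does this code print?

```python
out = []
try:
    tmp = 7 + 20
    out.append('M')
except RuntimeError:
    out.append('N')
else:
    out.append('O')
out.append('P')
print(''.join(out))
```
MOP

else block runs when no exception occurs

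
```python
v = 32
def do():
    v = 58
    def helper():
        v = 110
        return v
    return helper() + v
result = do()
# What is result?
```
168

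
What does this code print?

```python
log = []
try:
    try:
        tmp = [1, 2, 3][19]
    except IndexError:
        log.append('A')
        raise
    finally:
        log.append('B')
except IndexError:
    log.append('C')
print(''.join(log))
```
ABC

finally runs before re-raised exception propagates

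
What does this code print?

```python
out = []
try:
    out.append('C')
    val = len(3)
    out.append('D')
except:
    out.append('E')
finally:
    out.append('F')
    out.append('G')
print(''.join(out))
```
CEFG

Code before exception runs, then except, then all of finally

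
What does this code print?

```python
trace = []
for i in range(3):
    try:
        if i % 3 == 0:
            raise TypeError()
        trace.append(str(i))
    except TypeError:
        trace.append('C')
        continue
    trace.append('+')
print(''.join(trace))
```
C1+2+

continue in except skips rest of loop body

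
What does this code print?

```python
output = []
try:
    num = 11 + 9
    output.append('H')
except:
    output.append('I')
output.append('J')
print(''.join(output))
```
HJ

No exception, try block completes normally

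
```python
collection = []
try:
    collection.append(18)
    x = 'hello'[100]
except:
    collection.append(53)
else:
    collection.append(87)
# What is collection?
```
[18, 53]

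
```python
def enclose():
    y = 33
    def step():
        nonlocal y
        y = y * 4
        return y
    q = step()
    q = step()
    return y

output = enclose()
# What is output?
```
528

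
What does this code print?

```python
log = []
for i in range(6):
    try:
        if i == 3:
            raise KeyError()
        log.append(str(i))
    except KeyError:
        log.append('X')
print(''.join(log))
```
012X45

Exception on i=3 caught, loop continues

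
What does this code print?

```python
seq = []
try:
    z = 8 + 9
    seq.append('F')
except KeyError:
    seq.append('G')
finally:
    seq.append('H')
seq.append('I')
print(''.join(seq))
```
FHI

finally runs after normal execution too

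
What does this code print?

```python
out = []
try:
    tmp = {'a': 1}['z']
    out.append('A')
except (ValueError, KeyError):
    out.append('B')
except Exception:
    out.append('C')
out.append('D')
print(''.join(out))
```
BD

KeyError matches tuple containing it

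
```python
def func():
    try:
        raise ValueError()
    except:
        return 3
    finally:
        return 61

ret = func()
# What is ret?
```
61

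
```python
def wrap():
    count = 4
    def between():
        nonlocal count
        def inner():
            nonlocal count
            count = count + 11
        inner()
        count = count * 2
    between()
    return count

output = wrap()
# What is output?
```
30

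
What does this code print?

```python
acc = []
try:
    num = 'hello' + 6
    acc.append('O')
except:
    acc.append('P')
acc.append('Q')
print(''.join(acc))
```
PQ

Exception raised in try, caught by bare except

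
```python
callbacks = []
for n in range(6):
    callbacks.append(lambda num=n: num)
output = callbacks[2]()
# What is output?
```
2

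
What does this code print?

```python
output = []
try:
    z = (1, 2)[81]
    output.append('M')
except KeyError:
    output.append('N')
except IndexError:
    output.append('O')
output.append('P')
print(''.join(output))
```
OP

IndexError is caught by its specific handler, not KeyError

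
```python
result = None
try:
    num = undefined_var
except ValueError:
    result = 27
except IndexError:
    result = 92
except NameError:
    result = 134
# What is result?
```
134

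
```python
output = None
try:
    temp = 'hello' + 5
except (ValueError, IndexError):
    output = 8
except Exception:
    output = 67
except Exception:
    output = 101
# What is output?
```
67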